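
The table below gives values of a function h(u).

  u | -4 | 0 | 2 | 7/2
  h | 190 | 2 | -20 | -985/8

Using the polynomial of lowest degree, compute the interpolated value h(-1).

L_0(-1) = (-1)·(-3)·(-9/2)/[(-4)·(-6)·(-15/2)] = 3/40
L_1(-1) = (3)·(-3)·(-9/2)/[(4)·(-2)·(-7/2)] = 81/56
L_2(-1) = (3)·(-1)·(-9/2)/[(6)·(2)·(-3/2)] = -3/4
L_3(-1) = (3)·(-1)·(-3)/[(15/2)·(7/2)·(3/2)] = 8/35
Sum: 190·(3/40) + 2·(81/56) + (-20)·(-3/4) + (-985/8)·(8/35) = 4

4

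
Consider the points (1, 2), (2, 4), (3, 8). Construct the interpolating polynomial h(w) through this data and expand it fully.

Build the Lagrange basis polynomials:
L_0(w) = (w - 2)(w - 3) / [2] = (1/2)w^2 - (5/2)w + 3
L_1(w) = (w - 1)(w - 3) / [-1] = -w^2 + 4w - 3
L_2(w) = (w - 1)(w - 2) / [2] = (1/2)w^2 - (3/2)w + 1
h(w) = 2·L_0 + 4·L_1 + 8·L_2
  2·L_0(w) = w^2 - 5w + 6
  4·L_1(w) = -4w^2 + 16w - 12
  8·L_2(w) = 4w^2 - 12w + 8
Adding term by term: w^2 - w + 2

h(w) = w^2 - w + 2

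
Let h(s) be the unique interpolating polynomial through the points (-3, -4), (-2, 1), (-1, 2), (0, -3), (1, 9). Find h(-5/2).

-269/128

Using Newton's divided-difference form:
h[-3,-2] = (1 - (-4)) / (-2 - (-3)) = 5
h[-2,-1] = (2 - 1) / (-1 - (-2)) = 1
h[-1,0] = (-3 - 2) / (0 - (-1)) = -5
h[0,1] = (9 - (-3)) / (1 - 0) = 12
h[-3,-2,-1] = (1 - 5) / (-1 - (-3)) = -2
h[-2,-1,0] = (-5 - 1) / (0 - (-2)) = -3
h[-1,0,1] = (12 - (-5)) / (1 - (-1)) = 17/2
h[-3,-2,-1,0] = (-3 - (-2)) / (0 - (-3)) = -1/3
h[-2,-1,0,1] = (17/2 - (-3)) / (1 - (-2)) = 23/6
h[-3,-2,-1,0,1] = (23/6 - (-1/3)) / (1 - (-3)) = 25/24
h(-5/2) = -4 + 5·(1/2) + (-2)·(1/2)·(-1/2) + (-1/3)·(1/2)·(-1/2)·(-3/2) + (25/24)·(1/2)·(-1/2)·(-3/2)·(-5/2) = -269/128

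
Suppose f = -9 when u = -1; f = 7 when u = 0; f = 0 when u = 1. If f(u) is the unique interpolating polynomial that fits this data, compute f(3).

L_0(3) = (3)·(2)/[(-1)·(-2)] = 3
L_1(3) = (4)·(2)/[(1)·(-1)] = -8
L_2(3) = (4)·(3)/[(2)·(1)] = 6
Sum: (-9)·(3) + 7·(-8) + 0 = -83

-83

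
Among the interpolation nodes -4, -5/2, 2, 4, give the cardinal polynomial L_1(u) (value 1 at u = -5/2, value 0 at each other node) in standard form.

L_1(u) = (u + 4)(u - 2)(u - 4) / [(3/2)·(-9/2)·(-13/2)]
       = (u^3 - 2u^2 - 16u + 32) / (351/8)

L_1(u) = (8/351)u^3 - (16/351)u^2 - (128/351)u + 256/351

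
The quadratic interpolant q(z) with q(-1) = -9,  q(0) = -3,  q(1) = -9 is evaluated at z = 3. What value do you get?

Evaluate each Lagrange basis at z = 3:
L_0(3) = (3)·(2)/[(-1)·(-2)] = 3
L_1(3) = (4)·(2)/[(1)·(-1)] = -8
L_2(3) = (4)·(3)/[(2)·(1)] = 6
Sum: (-9)·(3) + (-3)·(-8) + (-9)·(6) = -57

-57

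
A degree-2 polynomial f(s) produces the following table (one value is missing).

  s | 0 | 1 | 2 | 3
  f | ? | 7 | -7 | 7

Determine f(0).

49

The 3 known values determine f uniquely (degree ≤ 2).
Evaluate each Lagrange basis at s = 0:
L_0(0) = (-2)·(-3)/[(-1)·(-2)] = 3
L_1(0) = (-1)·(-3)/[(1)·(-1)] = -3
L_2(0) = (-1)·(-2)/[(2)·(1)] = 1
Sum: 7·(3) + (-7)·(-3) + 7·(1) = 49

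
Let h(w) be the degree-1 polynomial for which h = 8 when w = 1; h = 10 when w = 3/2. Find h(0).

4

L_0(0) = (-3/2)/[(-1/2)] = 3
L_1(0) = (-1)/[(1/2)] = -2
Sum: 8·(3) + 10·(-2) = 4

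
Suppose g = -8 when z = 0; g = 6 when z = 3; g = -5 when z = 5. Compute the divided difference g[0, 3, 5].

-61/30

g[0,3] = (6 - (-8)) / (3 - 0) = 14/3
g[3,5] = (-5 - 6) / (5 - 3) = -11/2
g[0,3,5] = (-11/2 - 14/3) / (5 - 0) = -61/30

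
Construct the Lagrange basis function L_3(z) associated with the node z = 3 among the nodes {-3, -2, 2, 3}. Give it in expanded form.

L_3(z) = (1/30)z^3 + (1/10)z^2 - (2/15)z - 2/5

L_3(z) = (z + 3)(z + 2)(z - 2) / [(6)·(5)·(1)]
       = (z^3 + 3z^2 - 4z - 12) / (30)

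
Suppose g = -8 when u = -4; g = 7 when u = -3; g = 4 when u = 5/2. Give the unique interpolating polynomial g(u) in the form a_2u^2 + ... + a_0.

Newton's divided differences:
g[-4,-3] = (7 - (-8)) / (-3 - (-4)) = 15
g[-3,5/2] = (4 - 7) / (5/2 - (-3)) = -6/11
g[-4,-3,5/2] = (-6/11 - 15) / (5/2 - (-4)) = -342/143
g(u) = -8 + 15·(u + 4) + (-342/143)·(u + 4)(u + 3)
Expanding: g(u) = -(342/143)u^2 - (249/143)u + 3332/143

g(u) = -(342/143)u^2 - (249/143)u + 3332/143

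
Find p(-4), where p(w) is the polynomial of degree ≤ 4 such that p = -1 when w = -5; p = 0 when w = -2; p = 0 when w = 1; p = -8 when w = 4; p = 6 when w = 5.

Evaluate each Lagrange basis at w = -4:
L_0(-4) = (-2)·(-5)·(-8)·(-9)/[(-3)·(-6)·(-9)·(-10)] = 4/9
L_1(-4) = (1)·(-5)·(-8)·(-9)/[(3)·(-3)·(-6)·(-7)] = 20/21
L_2(-4) = (1)·(-2)·(-8)·(-9)/[(6)·(3)·(-3)·(-4)] = -2/3
L_3(-4) = (1)·(-2)·(-5)·(-9)/[(9)·(6)·(3)·(-1)] = 5/9
L_4(-4) = (1)·(-2)·(-5)·(-8)/[(10)·(7)·(4)·(1)] = -2/7
Sum: (-1)·(4/9) + 0 + 0 + (-8)·(5/9) + 6·(-2/7) = -416/63

-416/63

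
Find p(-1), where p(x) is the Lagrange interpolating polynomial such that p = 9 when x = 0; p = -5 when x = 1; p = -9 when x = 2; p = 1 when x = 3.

29

Evaluate each Lagrange basis at x = -1:
L_0(-1) = (-2)·(-3)·(-4)/[(-1)·(-2)·(-3)] = 4
L_1(-1) = (-1)·(-3)·(-4)/[(1)·(-1)·(-2)] = -6
L_2(-1) = (-1)·(-2)·(-4)/[(2)·(1)·(-1)] = 4
L_3(-1) = (-1)·(-2)·(-3)/[(3)·(2)·(1)] = -1
Sum: 9·(4) + (-5)·(-6) + (-9)·(4) + 1·(-1) = 29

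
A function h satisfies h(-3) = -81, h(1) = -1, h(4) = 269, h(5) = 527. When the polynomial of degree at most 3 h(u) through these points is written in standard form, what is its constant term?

-3

L_0(u) = (u - 1)(u - 4)(u - 5) / [-224] = -(1/224)u^3 + (5/112)u^2 - (29/224)u + 5/56
L_1(u) = (u + 3)(u - 4)(u - 5) / [48] = (1/48)u^3 - (1/8)u^2 - (7/48)u + 5/4
L_2(u) = (u + 3)(u - 1)(u - 5) / [-21] = -(1/21)u^3 + (1/7)u^2 + (13/21)u - 5/7
L_3(u) = (u + 3)(u - 1)(u - 4) / [32] = (1/32)u^3 - (1/16)u^2 - (11/32)u + 3/8
h(u) = (-81)·L_0 + (-1)·L_1 + 269·L_2 + 527·L_3
Only the constant term is needed; take it from each L_i and combine:
(-81)·(5/56) + (-1)·(5/4) + 269·(-5/7) + 527·(3/8) = -3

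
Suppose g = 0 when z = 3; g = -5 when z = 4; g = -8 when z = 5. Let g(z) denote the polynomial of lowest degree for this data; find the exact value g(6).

-9

Using Newton's divided-difference form:
g[3,4] = (-5 - 0) / (4 - 3) = -5
g[4,5] = (-8 - (-5)) / (5 - 4) = -3
g[3,4,5] = (-3 - (-5)) / (5 - 3) = 1
g(6) = 0 + (-5)·(3) + 1·(3)·(2) = -9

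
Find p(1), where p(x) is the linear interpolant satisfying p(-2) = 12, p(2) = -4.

0

Evaluate each Lagrange basis at x = 1:
L_0(1) = (-1)/[(-4)] = 1/4
L_1(1) = (3)/[(4)] = 3/4
Sum: 12·(1/4) + (-4)·(3/4) = 0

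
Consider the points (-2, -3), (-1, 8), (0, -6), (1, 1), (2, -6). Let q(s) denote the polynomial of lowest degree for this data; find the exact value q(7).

-7146

L_0(7) = (8)·(7)·(6)·(5)/[(-1)·(-2)·(-3)·(-4)] = 70
L_1(7) = (9)·(7)·(6)·(5)/[(1)·(-1)·(-2)·(-3)] = -315
L_2(7) = (9)·(8)·(6)·(5)/[(2)·(1)·(-1)·(-2)] = 540
L_3(7) = (9)·(8)·(7)·(5)/[(3)·(2)·(1)·(-1)] = -420
L_4(7) = (9)·(8)·(7)·(6)/[(4)·(3)·(2)·(1)] = 126
Sum: (-3)·(70) + 8·(-315) + (-6)·(540) + 1·(-420) + (-6)·(126) = -7146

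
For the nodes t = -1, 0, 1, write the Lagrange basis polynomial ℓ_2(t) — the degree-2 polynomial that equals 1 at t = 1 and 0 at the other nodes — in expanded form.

ℓ_2(t) = (t + 1)t / [(2)·(1)]
       = (t^2 + t) / (2)

ℓ_2(t) = (1/2)t^2 + (1/2)t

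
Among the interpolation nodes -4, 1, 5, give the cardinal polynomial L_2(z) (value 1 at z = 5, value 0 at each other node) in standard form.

L_2(z) = (1/36)z^2 + (1/12)z - 1/9

L_2(z) = (z + 4)(z - 1) / [(9)·(4)]
       = (z^2 + 3z - 4) / (36)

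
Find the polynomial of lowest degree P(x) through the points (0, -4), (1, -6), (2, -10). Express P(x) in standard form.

P(x) = -x^2 - x - 4

L_0(x) = (x - 1)(x - 2) / [2] = (1/2)x^2 - (3/2)x + 1
L_1(x) = x(x - 2) / [-1] = -x^2 + 2x
L_2(x) = x(x - 1) / [2] = (1/2)x^2 - (1/2)x
P(x) = (-4)·L_0 + (-6)·L_1 + (-10)·L_2
  (-4)·L_0(x) = -2x^2 + 6x - 4
  (-6)·L_1(x) = 6x^2 - 12x
  (-10)·L_2(x) = -5x^2 + 5x
Adding term by term: -x^2 - x - 4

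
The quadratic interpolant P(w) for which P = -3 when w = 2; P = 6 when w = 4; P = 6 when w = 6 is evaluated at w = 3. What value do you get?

Evaluate each Lagrange basis at w = 3:
L_0(3) = (-1)·(-3)/[(-2)·(-4)] = 3/8
L_1(3) = (1)·(-3)/[(2)·(-2)] = 3/4
L_2(3) = (1)·(-1)/[(4)·(2)] = -1/8
Sum: (-3)·(3/8) + 6·(3/4) + 6·(-1/8) = 21/8

21/8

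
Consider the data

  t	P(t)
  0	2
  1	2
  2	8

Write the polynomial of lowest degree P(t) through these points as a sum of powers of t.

Build the Lagrange basis polynomials:
L_0(t) = (t - 1)(t - 2) / [2] = (1/2)t^2 - (3/2)t + 1
L_1(t) = t(t - 2) / [-1] = -t^2 + 2t
L_2(t) = t(t - 1) / [2] = (1/2)t^2 - (1/2)t
P(t) = 2·L_0 + 2·L_1 + 8·L_2
  2·L_0(t) = t^2 - 3t + 2
  2·L_1(t) = -2t^2 + 4t
  8·L_2(t) = 4t^2 - 4t
Adding term by term: 3t^2 - 3t + 2

P(t) = 3t^2 - 3t + 2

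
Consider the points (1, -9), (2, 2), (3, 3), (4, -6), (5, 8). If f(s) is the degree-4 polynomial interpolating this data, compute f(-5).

L_0(-5) = (-7)·(-8)·(-9)·(-10)/[(-1)·(-2)·(-3)·(-4)] = 210
L_1(-5) = (-6)·(-8)·(-9)·(-10)/[(1)·(-1)·(-2)·(-3)] = -720
L_2(-5) = (-6)·(-7)·(-9)·(-10)/[(2)·(1)·(-1)·(-2)] = 945
L_3(-5) = (-6)·(-7)·(-8)·(-10)/[(3)·(2)·(1)·(-1)] = -560
L_4(-5) = (-6)·(-7)·(-8)·(-9)/[(4)·(3)·(2)·(1)] = 126
Sum: (-9)·(210) + 2·(-720) + 3·(945) + (-6)·(-560) + 8·(126) = 3873

3873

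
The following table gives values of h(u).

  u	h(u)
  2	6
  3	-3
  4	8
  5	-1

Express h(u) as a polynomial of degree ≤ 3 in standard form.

h(u) = -(20/3)u^3 + 70u^2 - (697/3)u + 244

Newton's divided differences:
h[2,3] = (-3 - 6) / (3 - 2) = -9
h[3,4] = (8 - (-3)) / (4 - 3) = 11
h[4,5] = (-1 - 8) / (5 - 4) = -9
h[2,3,4] = (11 - (-9)) / (4 - 2) = 10
h[3,4,5] = (-9 - 11) / (5 - 3) = -10
h[2,3,4,5] = (-10 - 10) / (5 - 2) = -20/3
h(u) = 6 + (-9)·(u - 2) + 10·(u - 2)(u - 3) + (-20/3)·(u - 2)(u - 3)(u - 4)
Expanding: h(u) = -(20/3)u^3 + 70u^2 - (697/3)u + 244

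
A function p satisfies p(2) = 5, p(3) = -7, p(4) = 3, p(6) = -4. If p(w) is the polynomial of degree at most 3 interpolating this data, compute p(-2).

738

L_0(-2) = (-5)·(-6)·(-8)/[(-1)·(-2)·(-4)] = 30
L_1(-2) = (-4)·(-6)·(-8)/[(1)·(-1)·(-3)] = -64
L_2(-2) = (-4)·(-5)·(-8)/[(2)·(1)·(-2)] = 40
L_3(-2) = (-4)·(-5)·(-6)/[(4)·(3)·(2)] = -5
Sum: 5·(30) + (-7)·(-64) + 3·(40) + (-4)·(-5) = 738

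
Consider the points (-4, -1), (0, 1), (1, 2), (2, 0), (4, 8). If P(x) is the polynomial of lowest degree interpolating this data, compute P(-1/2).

-1087/1024

Using Newton's divided-difference form:
P[-4,0] = (1 - (-1)) / (0 - (-4)) = 1/2
P[0,1] = (2 - 1) / (1 - 0) = 1
P[1,2] = (0 - 2) / (2 - 1) = -2
P[2,4] = (8 - 0) / (4 - 2) = 4
P[-4,0,1] = (1 - 1/2) / (1 - (-4)) = 1/10
P[0,1,2] = (-2 - 1) / (2 - 0) = -3/2
P[1,2,4] = (4 - (-2)) / (4 - 1) = 2
P[-4,0,1,2] = (-3/2 - 1/10) / (2 - (-4)) = -4/15
P[0,1,2,4] = (2 - (-3/2)) / (4 - 0) = 7/8
P[-4,0,1,2,4] = (7/8 - (-4/15)) / (4 - (-4)) = 137/960
P(-1/2) = -1 + (1/2)·(7/2) + (1/10)·(7/2)·(-1/2) + (-4/15)·(7/2)·(-1/2)·(-3/2) + (137/960)·(7/2)·(-1/2)·(-3/2)·(-5/2) = -1087/1024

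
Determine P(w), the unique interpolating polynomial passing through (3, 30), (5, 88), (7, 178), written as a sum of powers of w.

L_0(w) = (w - 5)(w - 7) / [8] = (1/8)w^2 - (3/2)w + 35/8
L_1(w) = (w - 3)(w - 7) / [-4] = -(1/4)w^2 + (5/2)w - 21/4
L_2(w) = (w - 3)(w - 5) / [8] = (1/8)w^2 - w + 15/8
P(w) = 30·L_0 + 88·L_1 + 178·L_2
  30·L_0(w) = (15/4)w^2 - 45w + 525/4
  88·L_1(w) = -22w^2 + 220w - 462
  178·L_2(w) = (89/4)w^2 - 178w + 1335/4
Adding term by term: 4w^2 - 3w + 3

P(w) = 4w^2 - 3w + 3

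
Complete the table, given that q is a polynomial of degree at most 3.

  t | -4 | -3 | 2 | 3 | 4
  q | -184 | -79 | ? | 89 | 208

The 4 known values determine q uniquely (degree ≤ 3).
Evaluate each Lagrange basis at t = 2:
L_0(2) = (5)·(-1)·(-2)/[(-1)·(-7)·(-8)] = -5/28
L_1(2) = (6)·(-1)·(-2)/[(1)·(-6)·(-7)] = 2/7
L_2(2) = (6)·(5)·(-2)/[(7)·(6)·(-1)] = 10/7
L_3(2) = (6)·(5)·(-1)/[(8)·(7)·(1)] = -15/28
Sum: (-184)·(-5/28) + (-79)·(2/7) + 89·(10/7) + 208·(-15/28) = 26

26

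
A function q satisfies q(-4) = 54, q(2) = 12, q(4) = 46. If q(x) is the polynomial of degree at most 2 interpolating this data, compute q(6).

Evaluate each Lagrange basis at x = 6:
L_0(6) = (4)·(2)/[(-6)·(-8)] = 1/6
L_1(6) = (10)·(2)/[(6)·(-2)] = -5/3
L_2(6) = (10)·(4)/[(8)·(2)] = 5/2
Sum: 54·(1/6) + 12·(-5/3) + 46·(5/2) = 104

104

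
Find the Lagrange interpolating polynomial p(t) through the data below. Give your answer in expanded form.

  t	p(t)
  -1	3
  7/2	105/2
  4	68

p(t) = 4t^2 + t

Build the Lagrange basis polynomials:
L_0(t) = (t - 7/2)(t - 4) / [45/2] = (2/45)t^2 - (1/3)t + 28/45
L_1(t) = (t + 1)(t - 4) / [-9/4] = -(4/9)t^2 + (4/3)t + 16/9
L_2(t) = (t + 1)(t - 7/2) / [5/2] = (2/5)t^2 - t - 7/5
p(t) = 3·L_0 + (105/2)·L_1 + 68·L_2
  3·L_0(t) = (2/15)t^2 - t + 28/15
  (105/2)·L_1(t) = -(70/3)t^2 + 70t + 280/3
  68·L_2(t) = (136/5)t^2 - 68t - 476/5
Adding term by term: 4t^2 + t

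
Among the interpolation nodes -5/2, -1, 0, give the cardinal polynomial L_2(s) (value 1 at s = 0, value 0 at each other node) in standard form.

L_2(s) = (2/5)s^2 + (7/5)s + 1

L_2(s) = (s + 5/2)(s + 1) / [(5/2)·(1)]
       = (s^2 + (7/2)s + 5/2) / (5/2)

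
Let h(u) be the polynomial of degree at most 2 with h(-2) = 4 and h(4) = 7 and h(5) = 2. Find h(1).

Evaluate each Lagrange basis at u = 1:
L_0(1) = (-3)·(-4)/[(-6)·(-7)] = 2/7
L_1(1) = (3)·(-4)/[(6)·(-1)] = 2
L_2(1) = (3)·(-3)/[(7)·(1)] = -9/7
Sum: 4·(2/7) + 7·(2) + 2·(-9/7) = 88/7

88/7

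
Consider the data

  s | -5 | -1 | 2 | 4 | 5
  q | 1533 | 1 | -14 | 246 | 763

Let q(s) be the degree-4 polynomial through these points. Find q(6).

1786

L_0(6) = (7)·(4)·(2)·(1)/[(-4)·(-7)·(-9)·(-10)] = 1/45
L_1(6) = (11)·(4)·(2)·(1)/[(4)·(-3)·(-5)·(-6)] = -11/45
L_2(6) = (11)·(7)·(2)·(1)/[(7)·(3)·(-2)·(-3)] = 11/9
L_3(6) = (11)·(7)·(4)·(1)/[(9)·(5)·(2)·(-1)] = -154/45
L_4(6) = (11)·(7)·(4)·(2)/[(10)·(6)·(3)·(1)] = 154/45
Sum: 1533·(1/45) + 1·(-11/45) + (-14)·(11/9) + 246·(-154/45) + 763·(154/45) = 1786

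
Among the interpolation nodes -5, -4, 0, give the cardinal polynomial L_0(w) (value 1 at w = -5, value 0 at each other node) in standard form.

L_0(w) = (1/5)w^2 + (4/5)w

L_0(w) = (w + 4)w / [(-1)·(-5)]
       = (w^2 + 4w) / (5)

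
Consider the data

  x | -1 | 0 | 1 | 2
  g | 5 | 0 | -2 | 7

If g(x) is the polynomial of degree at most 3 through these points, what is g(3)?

L_0(3) = (3)·(2)·(1)/[(-1)·(-2)·(-3)] = -1
L_1(3) = (4)·(2)·(1)/[(1)·(-1)·(-2)] = 4
L_2(3) = (4)·(3)·(1)/[(2)·(1)·(-1)] = -6
L_3(3) = (4)·(3)·(2)/[(3)·(2)·(1)] = 4
Sum: 5·(-1) + 0 + (-2)·(-6) + 7·(4) = 35

35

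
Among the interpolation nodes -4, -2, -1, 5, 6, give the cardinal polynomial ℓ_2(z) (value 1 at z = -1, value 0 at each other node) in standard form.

ℓ_2(z) = (1/126)z^4 - (5/126)z^3 - (2/9)z^2 + (46/63)z + 40/21

ℓ_2(z) = (z + 4)(z + 2)(z - 5)(z - 6) / [(3)·(1)·(-6)·(-7)]
       = (z^4 - 5z^3 - 28z^2 + 92z + 240) / (126)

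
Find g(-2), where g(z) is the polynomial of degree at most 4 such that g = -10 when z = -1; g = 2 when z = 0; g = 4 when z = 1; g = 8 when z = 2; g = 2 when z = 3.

-68

Evaluate each Lagrange basis at z = -2:
L_0(-2) = (-2)·(-3)·(-4)·(-5)/[(-1)·(-2)·(-3)·(-4)] = 5
L_1(-2) = (-1)·(-3)·(-4)·(-5)/[(1)·(-1)·(-2)·(-3)] = -10
L_2(-2) = (-1)·(-2)·(-4)·(-5)/[(2)·(1)·(-1)·(-2)] = 10
L_3(-2) = (-1)·(-2)·(-3)·(-5)/[(3)·(2)·(1)·(-1)] = -5
L_4(-2) = (-1)·(-2)·(-3)·(-4)/[(4)·(3)·(2)·(1)] = 1
Sum: (-10)·(5) + 2·(-10) + 4·(10) + 8·(-5) + 2·(1) = -68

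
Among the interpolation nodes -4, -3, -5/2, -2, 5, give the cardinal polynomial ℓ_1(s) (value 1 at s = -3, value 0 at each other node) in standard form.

ℓ_1(s) = (s + 4)(s + 5/2)(s + 2)(s - 5) / [(1)·(-1/2)·(-1)·(-8)]
       = (s^4 + (7/2)s^3 - (39/2)s^2 - 95s - 100) / (-4)

ℓ_1(s) = -(1/4)s^4 - (7/8)s^3 + (39/8)s^2 + (95/4)s + 25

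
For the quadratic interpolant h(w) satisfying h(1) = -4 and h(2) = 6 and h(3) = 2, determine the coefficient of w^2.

-7

Build the Lagrange basis polynomials:
L_0(w) = (w - 2)(w - 3) / [2] = (1/2)w^2 - (5/2)w + 3
L_1(w) = (w - 1)(w - 3) / [-1] = -w^2 + 4w - 3
L_2(w) = (w - 1)(w - 2) / [2] = (1/2)w^2 - (3/2)w + 1
h(w) = (-4)·L_0 + 6·L_1 + 2·L_2
Only the coefficient of w^2 is needed; take it from each L_i and combine:
(-4)·(1/2) + 6·(-1) + 2·(1/2) = -7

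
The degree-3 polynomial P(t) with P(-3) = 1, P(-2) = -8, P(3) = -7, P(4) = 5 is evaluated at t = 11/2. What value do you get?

3597/112

L_0(11/2) = (15/2)·(5/2)·(3/2)/[(-1)·(-6)·(-7)] = -75/112
L_1(11/2) = (17/2)·(5/2)·(3/2)/[(1)·(-5)·(-6)] = 17/16
L_2(11/2) = (17/2)·(15/2)·(3/2)/[(6)·(5)·(-1)] = -51/16
L_3(11/2) = (17/2)·(15/2)·(5/2)/[(7)·(6)·(1)] = 425/112
Sum: 1·(-75/112) + (-8)·(17/16) + (-7)·(-51/16) + 5·(425/112) = 3597/112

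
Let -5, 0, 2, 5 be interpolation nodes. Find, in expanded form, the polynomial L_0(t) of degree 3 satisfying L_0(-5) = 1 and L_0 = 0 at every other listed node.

L_0(t) = t(t - 2)(t - 5) / [(-5)·(-7)·(-10)]
       = (t^3 - 7t^2 + 10t) / (-350)

L_0(t) = -(1/350)t^3 + (1/50)t^2 - (1/35)t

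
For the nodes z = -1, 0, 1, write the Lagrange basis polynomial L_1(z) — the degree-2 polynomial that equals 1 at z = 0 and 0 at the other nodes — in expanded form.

L_1(z) = (z + 1)(z - 1) / [(1)·(-1)]
       = (z^2 - 1) / (-1)

L_1(z) = -z^2 + 1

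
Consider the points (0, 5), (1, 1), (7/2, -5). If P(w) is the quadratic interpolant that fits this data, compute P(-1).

347/35

L_0(-1) = (-2)·(-9/2)/[(-1)·(-7/2)] = 18/7
L_1(-1) = (-1)·(-9/2)/[(1)·(-5/2)] = -9/5
L_2(-1) = (-1)·(-2)/[(7/2)·(5/2)] = 8/35
Sum: 5·(18/7) + 1·(-9/5) + (-5)·(8/35) = 347/35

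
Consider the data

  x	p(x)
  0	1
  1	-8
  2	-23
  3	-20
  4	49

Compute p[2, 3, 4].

33

p[2,3] = (-20 - (-23)) / (3 - 2) = 3
p[3,4] = (49 - (-20)) / (4 - 3) = 69
p[2,3,4] = (69 - 3) / (4 - 2) = 33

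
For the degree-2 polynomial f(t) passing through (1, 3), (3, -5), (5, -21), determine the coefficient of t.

0

L_0(t) = (t - 3)(t - 5) / [8] = (1/8)t^2 - t + 15/8
L_1(t) = (t - 1)(t - 5) / [-4] = -(1/4)t^2 + (3/2)t - 5/4
L_2(t) = (t - 1)(t - 3) / [8] = (1/8)t^2 - (1/2)t + 3/8
f(t) = 3·L_0 + (-5)·L_1 + (-21)·L_2
Only the coefficient of t is needed; take it from each L_i and combine:
3·(-1) + (-5)·(3/2) + (-21)·(-1/2) = 0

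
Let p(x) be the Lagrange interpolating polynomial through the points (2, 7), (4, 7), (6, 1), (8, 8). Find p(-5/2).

L_0(-5/2) = (-13/2)·(-17/2)·(-21/2)/[(-2)·(-4)·(-6)] = 1547/128
L_1(-5/2) = (-9/2)·(-17/2)·(-21/2)/[(2)·(-2)·(-4)] = -3213/128
L_2(-5/2) = (-9/2)·(-13/2)·(-21/2)/[(4)·(2)·(-2)] = 2457/128
L_3(-5/2) = (-9/2)·(-13/2)·(-17/2)/[(6)·(4)·(2)] = -663/128
Sum: 7·(1547/128) + 7·(-3213/128) + 1·(2457/128) + 8·(-663/128) = -14509/128

-14509/128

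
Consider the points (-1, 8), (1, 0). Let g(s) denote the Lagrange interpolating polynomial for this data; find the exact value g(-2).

Evaluate each Lagrange basis at s = -2:
L_0(-2) = (-3)/[(-2)] = 3/2
L_1(-2) = (-1)/[(2)] = -1/2
Sum: 8·(3/2) + 0 = 12

12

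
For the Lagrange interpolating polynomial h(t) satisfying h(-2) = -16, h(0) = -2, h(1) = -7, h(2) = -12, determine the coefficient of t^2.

Build the Lagrange basis polynomials:
L_0(t) = t(t - 1)(t - 2) / [-24] = -(1/24)t^3 + (1/8)t^2 - (1/12)t
L_1(t) = (t + 2)(t - 1)(t - 2) / [4] = (1/4)t^3 - (1/4)t^2 - t + 1
L_2(t) = (t + 2)t(t - 2) / [-3] = -(1/3)t^3 + (4/3)t
L_3(t) = (t + 2)t(t - 1) / [8] = (1/8)t^3 + (1/8)t^2 - (1/4)t
h(t) = (-16)·L_0 + (-2)·L_1 + (-7)·L_2 + (-12)·L_3
Only the coefficient of t^2 is needed; take it from each L_i and combine:
(-16)·(1/8) + (-2)·(-1/4) + (-7)·(0) + (-12)·(1/8) = -3

-3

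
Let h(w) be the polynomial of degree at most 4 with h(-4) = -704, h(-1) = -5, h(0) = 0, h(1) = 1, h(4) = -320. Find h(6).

-1944

Evaluate each Lagrange basis at w = 6:
L_0(6) = (7)·(6)·(5)·(2)/[(-3)·(-4)·(-5)·(-8)] = 7/8
L_1(6) = (10)·(6)·(5)·(2)/[(3)·(-1)·(-2)·(-5)] = -20
L_2(6) = (10)·(7)·(5)·(2)/[(4)·(1)·(-1)·(-4)] = 175/4
L_3(6) = (10)·(7)·(6)·(2)/[(5)·(2)·(1)·(-3)] = -28
L_4(6) = (10)·(7)·(6)·(5)/[(8)·(5)·(4)·(3)] = 35/8
Sum: (-704)·(7/8) + (-5)·(-20) + 0 + 1·(-28) + (-320)·(35/8) = -1944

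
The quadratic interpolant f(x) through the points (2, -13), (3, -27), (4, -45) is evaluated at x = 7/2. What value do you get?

Evaluate each Lagrange basis at x = 7/2:
L_0(7/2) = (1/2)·(-1/2)/[(-1)·(-2)] = -1/8
L_1(7/2) = (3/2)·(-1/2)/[(1)·(-1)] = 3/4
L_2(7/2) = (3/2)·(1/2)/[(2)·(1)] = 3/8
Sum: (-13)·(-1/8) + (-27)·(3/4) + (-45)·(3/8) = -71/2

-71/2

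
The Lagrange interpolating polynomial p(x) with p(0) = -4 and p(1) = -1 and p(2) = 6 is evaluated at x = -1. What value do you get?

L_0(-1) = (-2)·(-3)/[(-1)·(-2)] = 3
L_1(-1) = (-1)·(-3)/[(1)·(-1)] = -3
L_2(-1) = (-1)·(-2)/[(2)·(1)] = 1
Sum: (-4)·(3) + (-1)·(-3) + 6·(1) = -3

-3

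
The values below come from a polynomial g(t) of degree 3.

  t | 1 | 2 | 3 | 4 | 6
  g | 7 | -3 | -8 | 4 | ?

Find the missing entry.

127

The 4 known values determine g uniquely (degree ≤ 3).
L_0(6) = (4)·(3)·(2)/[(-1)·(-2)·(-3)] = -4
L_1(6) = (5)·(3)·(2)/[(1)·(-1)·(-2)] = 15
L_2(6) = (5)·(4)·(2)/[(2)·(1)·(-1)] = -20
L_3(6) = (5)·(4)·(3)/[(3)·(2)·(1)] = 10
Sum: 7·(-4) + (-3)·(15) + (-8)·(-20) + 4·(10) = 127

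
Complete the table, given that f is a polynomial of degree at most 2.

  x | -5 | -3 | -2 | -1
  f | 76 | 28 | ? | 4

13

The 3 known values determine f uniquely (degree ≤ 2).
L_0(-2) = (1)·(-1)/[(-2)·(-4)] = -1/8
L_1(-2) = (3)·(-1)/[(2)·(-2)] = 3/4
L_2(-2) = (3)·(1)/[(4)·(2)] = 3/8
Sum: 76·(-1/8) + 28·(3/4) + 4·(3/8) = 13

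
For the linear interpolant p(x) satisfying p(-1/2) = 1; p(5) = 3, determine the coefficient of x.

Build the Lagrange basis polynomials:
L_0(x) = (x - 5) / [-11/2] = -(2/11)x + 10/11
L_1(x) = (x + 1/2) / [11/2] = (2/11)x + 1/11
p(x) = 1·L_0 + 3·L_1
Only the coefficient of x is needed; take it from each L_i and combine:
1·(-2/11) + 3·(2/11) = 4/11

4/11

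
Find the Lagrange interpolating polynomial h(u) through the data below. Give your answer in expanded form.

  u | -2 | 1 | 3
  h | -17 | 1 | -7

L_0(u) = (u - 1)(u - 3) / [15] = (1/15)u^2 - (4/15)u + 1/5
L_1(u) = (u + 2)(u - 3) / [-6] = -(1/6)u^2 + (1/6)u + 1
L_2(u) = (u + 2)(u - 1) / [10] = (1/10)u^2 + (1/10)u - 1/5
h(u) = (-17)·L_0 + 1·L_1 + (-7)·L_2
  (-17)·L_0(u) = -(17/15)u^2 + (68/15)u - 17/5
  1·L_1(u) = -(1/6)u^2 + (1/6)u + 1
  (-7)·L_2(u) = -(7/10)u^2 - (7/10)u + 7/5
Adding term by term: -2u^2 + 4u - 1

h(u) = -2u^2 + 4u - 1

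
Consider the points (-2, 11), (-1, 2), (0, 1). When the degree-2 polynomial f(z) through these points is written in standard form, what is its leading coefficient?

Build the Lagrange basis polynomials:
L_0(z) = (z + 1)z / [2] = (1/2)z^2 + (1/2)z
L_1(z) = (z + 2)z / [-1] = -z^2 - 2z
L_2(z) = (z + 2)(z + 1) / [2] = (1/2)z^2 + (3/2)z + 1
f(z) = 11·L_0 + 2·L_1 + 1·L_2
Only the coefficient of z^2 is needed; take it from each L_i and combine:
11·(1/2) + 2·(-1) + 1·(1/2) = 4

4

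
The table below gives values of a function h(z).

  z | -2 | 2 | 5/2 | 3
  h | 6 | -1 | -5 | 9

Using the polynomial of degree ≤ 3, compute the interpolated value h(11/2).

13087/24

Using Newton's divided-difference form:
h[-2,2] = (-1 - 6) / (2 - (-2)) = -7/4
h[2,5/2] = (-5 - (-1)) / (5/2 - 2) = -8
h[5/2,3] = (9 - (-5)) / (3 - 5/2) = 28
h[-2,2,5/2] = (-8 - (-7/4)) / (5/2 - (-2)) = -25/18
h[2,5/2,3] = (28 - (-8)) / (3 - 2) = 36
h[-2,2,5/2,3] = (36 - (-25/18)) / (3 - (-2)) = 673/90
h(11/2) = 6 + (-7/4)·(15/2) + (-25/18)·(15/2)·(7/2) + (673/90)·(15/2)·(7/2)·(3) = 13087/24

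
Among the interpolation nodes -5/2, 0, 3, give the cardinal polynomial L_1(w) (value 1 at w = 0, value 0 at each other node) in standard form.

L_1(w) = (w + 5/2)(w - 3) / [(5/2)·(-3)]
       = (w^2 - (1/2)w - 15/2) / (-15/2)

L_1(w) = -(2/15)w^2 + (1/15)w + 1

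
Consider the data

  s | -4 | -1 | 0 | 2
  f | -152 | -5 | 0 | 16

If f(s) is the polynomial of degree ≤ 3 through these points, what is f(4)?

120

Evaluate each Lagrange basis at s = 4:
L_0(4) = (5)·(4)·(2)/[(-3)·(-4)·(-6)] = -5/9
L_1(4) = (8)·(4)·(2)/[(3)·(-1)·(-3)] = 64/9
L_2(4) = (8)·(5)·(2)/[(4)·(1)·(-2)] = -10
L_3(4) = (8)·(5)·(4)/[(6)·(3)·(2)] = 40/9
Sum: (-152)·(-5/9) + (-5)·(64/9) + 0 + 16·(40/9) = 120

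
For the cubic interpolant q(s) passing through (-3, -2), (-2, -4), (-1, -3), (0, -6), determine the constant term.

Build the Lagrange basis polynomials:
L_0(s) = (s + 2)(s + 1)s / [-6] = -(1/6)s^3 - (1/2)s^2 - (1/3)s
L_1(s) = (s + 3)(s + 1)s / [2] = (1/2)s^3 + 2s^2 + (3/2)s
L_2(s) = (s + 3)(s + 2)s / [-2] = -(1/2)s^3 - (5/2)s^2 - 3s
L_3(s) = (s + 3)(s + 2)(s + 1) / [6] = (1/6)s^3 + s^2 + (11/6)s + 1
q(s) = (-2)·L_0 + (-4)·L_1 + (-3)·L_2 + (-6)·L_3
Only the constant term is needed; take it from each L_i and combine:
(-2)·(0) + (-4)·(0) + (-3)·(0) + (-6)·(1) = -6

-6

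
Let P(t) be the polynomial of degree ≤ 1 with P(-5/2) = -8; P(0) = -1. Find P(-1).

-19/5

Evaluate each Lagrange basis at t = -1:
L_0(-1) = (-1)/[(-5/2)] = 2/5
L_1(-1) = (3/2)/[(5/2)] = 3/5
Sum: (-8)·(2/5) + (-1)·(3/5) = -19/5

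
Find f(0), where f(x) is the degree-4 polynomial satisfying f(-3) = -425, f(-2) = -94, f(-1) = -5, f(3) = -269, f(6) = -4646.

Evaluate each Lagrange basis at x = 0:
L_0(0) = (2)·(1)·(-3)·(-6)/[(-1)·(-2)·(-6)·(-9)] = 1/3
L_1(0) = (3)·(1)·(-3)·(-6)/[(1)·(-1)·(-5)·(-8)] = -27/20
L_2(0) = (3)·(2)·(-3)·(-6)/[(2)·(1)·(-4)·(-7)] = 27/14
L_3(0) = (3)·(2)·(1)·(-6)/[(6)·(5)·(4)·(-3)] = 1/10
L_4(0) = (3)·(2)·(1)·(-3)/[(9)·(8)·(7)·(3)] = -1/84
Sum: (-425)·(1/3) + (-94)·(-27/20) + (-5)·(27/14) + (-269)·(1/10) + (-4646)·(-1/84) = 4

4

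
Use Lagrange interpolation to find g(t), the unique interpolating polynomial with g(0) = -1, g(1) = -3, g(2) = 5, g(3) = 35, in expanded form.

g(t) = 2t^3 - t^2 - 3t - 1

L_0(t) = (t - 1)(t - 2)(t - 3) / [-6] = -(1/6)t^3 + t^2 - (11/6)t + 1
L_1(t) = t(t - 2)(t - 3) / [2] = (1/2)t^3 - (5/2)t^2 + 3t
L_2(t) = t(t - 1)(t - 3) / [-2] = -(1/2)t^3 + 2t^2 - (3/2)t
L_3(t) = t(t - 1)(t - 2) / [6] = (1/6)t^3 - (1/2)t^2 + (1/3)t
g(t) = (-1)·L_0 + (-3)·L_1 + 5·L_2 + 35·L_3
  (-1)·L_0(t) = (1/6)t^3 - t^2 + (11/6)t - 1
  (-3)·L_1(t) = -(3/2)t^3 + (15/2)t^2 - 9t
  5·L_2(t) = -(5/2)t^3 + 10t^2 - (15/2)t
  35·L_3(t) = (35/6)t^3 - (35/2)t^2 + (35/3)t
Adding term by term: 2t^3 - t^2 - 3t - 1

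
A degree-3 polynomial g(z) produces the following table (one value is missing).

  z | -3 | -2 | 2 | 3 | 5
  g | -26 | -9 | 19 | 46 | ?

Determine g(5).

166

The 4 known values determine g uniquely (degree ≤ 3).
L_0(5) = (7)·(3)·(2)/[(-1)·(-5)·(-6)] = -7/5
L_1(5) = (8)·(3)·(2)/[(1)·(-4)·(-5)] = 12/5
L_2(5) = (8)·(7)·(2)/[(5)·(4)·(-1)] = -28/5
L_3(5) = (8)·(7)·(3)/[(6)·(5)·(1)] = 28/5
Sum: (-26)·(-7/5) + (-9)·(12/5) + 19·(-28/5) + 46·(28/5) = 166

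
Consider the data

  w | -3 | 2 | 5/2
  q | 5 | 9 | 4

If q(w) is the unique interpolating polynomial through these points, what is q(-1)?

1011/55

Evaluate each Lagrange basis at w = -1:
L_0(-1) = (-3)·(-7/2)/[(-5)·(-11/2)] = 21/55
L_1(-1) = (2)·(-7/2)/[(5)·(-1/2)] = 14/5
L_2(-1) = (2)·(-3)/[(11/2)·(1/2)] = -24/11
Sum: 5·(21/55) + 9·(14/5) + 4·(-24/11) = 1011/55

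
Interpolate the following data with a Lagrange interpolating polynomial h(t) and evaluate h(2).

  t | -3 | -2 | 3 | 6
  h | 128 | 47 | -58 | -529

L_0(2) = (4)·(-1)·(-4)/[(-1)·(-6)·(-9)] = -8/27
L_1(2) = (5)·(-1)·(-4)/[(1)·(-5)·(-8)] = 1/2
L_2(2) = (5)·(4)·(-4)/[(6)·(5)·(-3)] = 8/9
L_3(2) = (5)·(4)·(-1)/[(9)·(8)·(3)] = -5/54
Sum: 128·(-8/27) + 47·(1/2) + (-58)·(8/9) + (-529)·(-5/54) = -17

-17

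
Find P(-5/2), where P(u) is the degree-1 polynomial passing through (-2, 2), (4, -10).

Evaluate each Lagrange basis at u = -5/2:
L_0(-5/2) = (-13/2)/[(-6)] = 13/12
L_1(-5/2) = (-1/2)/[(6)] = -1/12
Sum: 2·(13/12) + (-10)·(-1/12) = 3

3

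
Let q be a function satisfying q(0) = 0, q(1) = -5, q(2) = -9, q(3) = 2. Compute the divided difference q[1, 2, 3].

q[1,2] = (-9 - (-5)) / (2 - 1) = -4
q[2,3] = (2 - (-9)) / (3 - 2) = 11
q[1,2,3] = (11 - (-4)) / (3 - 1) = 15/2

15/2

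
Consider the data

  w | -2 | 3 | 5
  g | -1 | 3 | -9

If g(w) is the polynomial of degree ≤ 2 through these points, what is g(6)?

Evaluate each Lagrange basis at w = 6:
L_0(6) = (3)·(1)/[(-5)·(-7)] = 3/35
L_1(6) = (8)·(1)/[(5)·(-2)] = -4/5
L_2(6) = (8)·(3)/[(7)·(2)] = 12/7
Sum: (-1)·(3/35) + 3·(-4/5) + (-9)·(12/7) = -627/35

-627/35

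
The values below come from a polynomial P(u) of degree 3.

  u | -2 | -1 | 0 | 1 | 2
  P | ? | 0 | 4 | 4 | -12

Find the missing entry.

The 4 known values determine P uniquely (degree ≤ 3).
L_0(-2) = (-2)·(-3)·(-4)/[(-1)·(-2)·(-3)] = 4
L_1(-2) = (-1)·(-3)·(-4)/[(1)·(-1)·(-2)] = -6
L_2(-2) = (-1)·(-2)·(-4)/[(2)·(1)·(-1)] = 4
L_3(-2) = (-1)·(-2)·(-3)/[(3)·(2)·(1)] = -1
Sum: 0 + 4·(-6) + 4·(4) + (-12)·(-1) = 4

4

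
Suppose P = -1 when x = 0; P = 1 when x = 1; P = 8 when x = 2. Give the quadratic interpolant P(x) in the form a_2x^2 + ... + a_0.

P(x) = (5/2)x^2 - (1/2)x - 1

L_0(x) = (x - 1)(x - 2) / [2] = (1/2)x^2 - (3/2)x + 1
L_1(x) = x(x - 2) / [-1] = -x^2 + 2x
L_2(x) = x(x - 1) / [2] = (1/2)x^2 - (1/2)x
P(x) = (-1)·L_0 + 1·L_1 + 8·L_2
  (-1)·L_0(x) = -(1/2)x^2 + (3/2)x - 1
  1·L_1(x) = -x^2 + 2x
  8·L_2(x) = 4x^2 - 4x
Adding term by term: (5/2)x^2 - (1/2)x - 1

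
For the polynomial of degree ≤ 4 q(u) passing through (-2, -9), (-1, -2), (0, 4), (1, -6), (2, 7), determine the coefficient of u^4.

Build the Lagrange basis polynomials:
L_0(u) = (u + 1)u(u - 1)(u - 2) / [24] = (1/24)u^4 - (1/12)u^3 - (1/24)u^2 + (1/12)u
L_1(u) = (u + 2)u(u - 1)(u - 2) / [-6] = -(1/6)u^4 + (1/6)u^3 + (2/3)u^2 - (2/3)u
L_2(u) = (u + 2)(u + 1)(u - 1)(u - 2) / [4] = (1/4)u^4 - (5/4)u^2 + 1
L_3(u) = (u + 2)(u + 1)u(u - 2) / [-6] = -(1/6)u^4 - (1/6)u^3 + (2/3)u^2 + (2/3)u
L_4(u) = (u + 2)(u + 1)u(u - 1) / [24] = (1/24)u^4 + (1/12)u^3 - (1/24)u^2 - (1/12)u
q(u) = (-9)·L_0 + (-2)·L_1 + 4·L_2 + (-6)·L_3 + 7·L_4
Only the coefficient of u^4 is needed; take it from each L_i and combine:
(-9)·(1/24) + (-2)·(-1/6) + 4·(1/4) + (-6)·(-1/6) + 7·(1/24) = 9/4

9/4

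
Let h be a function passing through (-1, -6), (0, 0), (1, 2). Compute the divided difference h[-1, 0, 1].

-2

h[-1,0] = (0 - (-6)) / (0 - (-1)) = 6
h[0,1] = (2 - 0) / (1 - 0) = 2
h[-1,0,1] = (2 - 6) / (1 - (-1)) = -2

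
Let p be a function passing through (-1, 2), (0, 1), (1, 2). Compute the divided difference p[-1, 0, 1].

1

p[-1,0] = (1 - 2) / (0 - (-1)) = -1
p[0,1] = (2 - 1) / (1 - 0) = 1
p[-1,0,1] = (1 - (-1)) / (1 - (-1)) = 1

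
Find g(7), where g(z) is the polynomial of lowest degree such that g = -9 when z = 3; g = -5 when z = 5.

-1

L_0(7) = (2)/[(-2)] = -1
L_1(7) = (4)/[(2)] = 2
Sum: (-9)·(-1) + (-5)·(2) = -1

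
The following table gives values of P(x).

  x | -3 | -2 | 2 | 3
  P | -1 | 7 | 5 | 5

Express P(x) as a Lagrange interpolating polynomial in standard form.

P(x) = (3/10)x^3 - (4/5)x^2 - (17/10)x + 46/5

L_0(x) = (x + 2)(x - 2)(x - 3) / [-30] = -(1/30)x^3 + (1/10)x^2 + (2/15)x - 2/5
L_1(x) = (x + 3)(x - 2)(x - 3) / [20] = (1/20)x^3 - (1/10)x^2 - (9/20)x + 9/10
L_2(x) = (x + 3)(x + 2)(x - 3) / [-20] = -(1/20)x^3 - (1/10)x^2 + (9/20)x + 9/10
L_3(x) = (x + 3)(x + 2)(x - 2) / [30] = (1/30)x^3 + (1/10)x^2 - (2/15)x - 2/5
P(x) = (-1)·L_0 + 7·L_1 + 5·L_2 + 5·L_3
  (-1)·L_0(x) = (1/30)x^3 - (1/10)x^2 - (2/15)x + 2/5
  7·L_1(x) = (7/20)x^3 - (7/10)x^2 - (63/20)x + 63/10
  5·L_2(x) = -(1/4)x^3 - (1/2)x^2 + (9/4)x + 9/2
  5·L_3(x) = (1/6)x^3 + (1/2)x^2 - (2/3)x - 2
Adding term by term: (3/10)x^3 - (4/5)x^2 - (17/10)x + 46/5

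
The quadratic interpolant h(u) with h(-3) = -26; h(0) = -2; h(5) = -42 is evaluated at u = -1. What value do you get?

Evaluate each Lagrange basis at u = -1:
L_0(-1) = (-1)·(-6)/[(-3)·(-8)] = 1/4
L_1(-1) = (2)·(-6)/[(3)·(-5)] = 4/5
L_2(-1) = (2)·(-1)/[(8)·(5)] = -1/20
Sum: (-26)·(1/4) + (-2)·(4/5) + (-42)·(-1/20) = -6

-6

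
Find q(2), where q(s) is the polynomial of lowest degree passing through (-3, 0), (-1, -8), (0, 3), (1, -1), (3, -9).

-55/4

L_0(2) = (3)·(2)·(1)·(-1)/[(-2)·(-3)·(-4)·(-6)] = -1/24
L_1(2) = (5)·(2)·(1)·(-1)/[(2)·(-1)·(-2)·(-4)] = 5/8
L_2(2) = (5)·(3)·(1)·(-1)/[(3)·(1)·(-1)·(-3)] = -5/3
L_3(2) = (5)·(3)·(2)·(-1)/[(4)·(2)·(1)·(-2)] = 15/8
L_4(2) = (5)·(3)·(2)·(1)/[(6)·(4)·(3)·(2)] = 5/24
Sum: 0 + (-8)·(5/8) + 3·(-5/3) + (-1)·(15/8) + (-9)·(5/24) = -55/4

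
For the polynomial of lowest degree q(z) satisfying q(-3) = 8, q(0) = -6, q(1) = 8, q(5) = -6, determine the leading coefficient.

The leading coefficient equals the top divided difference q[-3,0,1,5].
q[-3,0] = (-6 - 8) / (0 - (-3)) = -14/3
q[0,1] = (8 - (-6)) / (1 - 0) = 14
q[1,5] = (-6 - 8) / (5 - 1) = -7/2
q[-3,0,1] = (14 - (-14/3)) / (1 - (-3)) = 14/3
q[0,1,5] = (-7/2 - 14) / (5 - 0) = -7/2
q[-3,0,1,5] = (-7/2 - 14/3) / (5 - (-3)) = -49/48

-49/48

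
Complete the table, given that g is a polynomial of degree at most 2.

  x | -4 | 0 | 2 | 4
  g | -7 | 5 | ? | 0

37/8

The 3 known values determine g uniquely (degree ≤ 2).
Evaluate each Lagrange basis at x = 2:
L_0(2) = (2)·(-2)/[(-4)·(-8)] = -1/8
L_1(2) = (6)·(-2)/[(4)·(-4)] = 3/4
L_2(2) = (6)·(2)/[(8)·(4)] = 3/8
Sum: (-7)·(-1/8) + 5·(3/4) + 0 = 37/8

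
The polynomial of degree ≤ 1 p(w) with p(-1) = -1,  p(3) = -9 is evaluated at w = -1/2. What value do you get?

-2

L_0(-1/2) = (-7/2)/[(-4)] = 7/8
L_1(-1/2) = (1/2)/[(4)] = 1/8
Sum: (-1)·(7/8) + (-9)·(1/8) = -2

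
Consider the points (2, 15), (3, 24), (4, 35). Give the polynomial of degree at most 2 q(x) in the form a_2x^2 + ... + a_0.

q(x) = x^2 + 4x + 3

L_0(x) = (x - 3)(x - 4) / [2] = (1/2)x^2 - (7/2)x + 6
L_1(x) = (x - 2)(x - 4) / [-1] = -x^2 + 6x - 8
L_2(x) = (x - 2)(x - 3) / [2] = (1/2)x^2 - (5/2)x + 3
q(x) = 15·L_0 + 24·L_1 + 35·L_2
  15·L_0(x) = (15/2)x^2 - (105/2)x + 90
  24·L_1(x) = -24x^2 + 144x - 192
  35·L_2(x) = (35/2)x^2 - (175/2)x + 105
Adding term by term: x^2 + 4x + 3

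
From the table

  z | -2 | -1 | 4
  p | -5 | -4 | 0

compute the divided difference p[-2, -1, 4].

-1/30

p[-2,-1] = (-4 - (-5)) / (-1 - (-2)) = 1
p[-1,4] = (0 - (-4)) / (4 - (-1)) = 4/5
p[-2,-1,4] = (4/5 - 1) / (4 - (-2)) = -1/30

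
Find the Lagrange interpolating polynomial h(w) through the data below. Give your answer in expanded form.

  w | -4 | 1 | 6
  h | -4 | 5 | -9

h(w) = -(23/50)w^2 + (21/50)w + 126/25

Build the Lagrange basis polynomials:
L_0(w) = (w - 1)(w - 6) / [50] = (1/50)w^2 - (7/50)w + 3/25
L_1(w) = (w + 4)(w - 6) / [-25] = -(1/25)w^2 + (2/25)w + 24/25
L_2(w) = (w + 4)(w - 1) / [50] = (1/50)w^2 + (3/50)w - 2/25
h(w) = (-4)·L_0 + 5·L_1 + (-9)·L_2
  (-4)·L_0(w) = -(2/25)w^2 + (14/25)w - 12/25
  5·L_1(w) = -(1/5)w^2 + (2/5)w + 24/5
  (-9)·L_2(w) = -(9/50)w^2 - (27/50)w + 18/25
Adding term by term: -(23/50)w^2 + (21/50)w + 126/25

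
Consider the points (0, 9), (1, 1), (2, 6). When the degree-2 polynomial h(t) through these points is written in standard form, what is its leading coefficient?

13/2

Build the Lagrange basis polynomials:
L_0(t) = (t - 1)(t - 2) / [2] = (1/2)t^2 - (3/2)t + 1
L_1(t) = t(t - 2) / [-1] = -t^2 + 2t
L_2(t) = t(t - 1) / [2] = (1/2)t^2 - (1/2)t
h(t) = 9·L_0 + 1·L_1 + 6·L_2
Only the coefficient of t^2 is needed; take it from each L_i and combine:
9·(1/2) + 1·(-1) + 6·(1/2) = 13/2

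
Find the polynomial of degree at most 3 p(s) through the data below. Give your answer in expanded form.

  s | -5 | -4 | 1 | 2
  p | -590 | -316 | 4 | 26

Build the Lagrange basis polynomials:
L_0(s) = (s + 4)(s - 1)(s - 2) / [-42] = -(1/42)s^3 - (1/42)s^2 + (5/21)s - 4/21
L_1(s) = (s + 5)(s - 1)(s - 2) / [30] = (1/30)s^3 + (1/15)s^2 - (13/30)s + 1/3
L_2(s) = (s + 5)(s + 4)(s - 2) / [-30] = -(1/30)s^3 - (7/30)s^2 - (1/15)s + 4/3
L_3(s) = (s + 5)(s + 4)(s - 1) / [42] = (1/42)s^3 + (4/21)s^2 + (11/42)s - 10/21
p(s) = (-590)·L_0 + (-316)·L_1 + 4·L_2 + 26·L_3
  (-590)·L_0(s) = (295/21)s^3 + (295/21)s^2 - (2950/21)s + 2360/21
  (-316)·L_1(s) = -(158/15)s^3 - (316/15)s^2 + (2054/15)s - 316/3
  4·L_2(s) = -(2/15)s^3 - (14/15)s^2 - (4/15)s + 16/3
  26·L_3(s) = (13/21)s^3 + (104/21)s^2 + (143/21)s - 260/21
Adding term by term: 4s^3 - 3s^2 + 3s

p(s) = 4s^3 - 3s^2 + 3s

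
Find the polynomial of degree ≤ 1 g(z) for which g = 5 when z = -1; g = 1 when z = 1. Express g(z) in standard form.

g(z) = -2z + 3

Build the Lagrange basis polynomials:
L_0(z) = (z - 1) / [-2] = -(1/2)z + 1/2
L_1(z) = (z + 1) / [2] = (1/2)z + 1/2
g(z) = 5·L_0 + 1·L_1
  5·L_0(z) = -(5/2)z + 5/2
  1·L_1(z) = (1/2)z + 1/2
Adding term by term: -2z + 3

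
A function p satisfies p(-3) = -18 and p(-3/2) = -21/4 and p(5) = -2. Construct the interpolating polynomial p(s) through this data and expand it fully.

Build the Lagrange basis polynomials:
L_0(s) = (s + 3/2)(s - 5) / [12] = (1/12)s^2 - (7/24)s - 5/8
L_1(s) = (s + 3)(s - 5) / [-39/4] = -(4/39)s^2 + (8/39)s + 20/13
L_2(s) = (s + 3)(s + 3/2) / [52] = (1/52)s^2 + (9/104)s + 9/104
p(s) = (-18)·L_0 + (-21/4)·L_1 + (-2)·L_2
  (-18)·L_0(s) = -(3/2)s^2 + (21/4)s + 45/4
  (-21/4)·L_1(s) = (7/13)s^2 - (14/13)s - 105/13
  (-2)·L_2(s) = -(1/26)s^2 - (9/52)s - 9/52
Adding term by term: -s^2 + 4s + 3

p(s) = -s^2 + 4s + 3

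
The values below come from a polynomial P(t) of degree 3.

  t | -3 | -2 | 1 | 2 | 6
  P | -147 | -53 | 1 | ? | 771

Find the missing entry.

The 4 known values determine P uniquely (degree ≤ 3).
Evaluate each Lagrange basis at t = 2:
L_0(2) = (4)·(1)·(-4)/[(-1)·(-4)·(-9)] = 4/9
L_1(2) = (5)·(1)·(-4)/[(1)·(-3)·(-8)] = -5/6
L_2(2) = (5)·(4)·(-4)/[(4)·(3)·(-5)] = 4/3
L_3(2) = (5)·(4)·(1)/[(9)·(8)·(5)] = 1/18
Sum: (-147)·(4/9) + (-53)·(-5/6) + 1·(4/3) + 771·(1/18) = 23

23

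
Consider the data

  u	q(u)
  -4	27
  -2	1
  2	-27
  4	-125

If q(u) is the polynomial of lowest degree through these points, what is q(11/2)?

L_0(11/2) = (15/2)·(7/2)·(3/2)/[(-2)·(-6)·(-8)] = -105/256
L_1(11/2) = (19/2)·(7/2)·(3/2)/[(2)·(-4)·(-6)] = 133/128
L_2(11/2) = (19/2)·(15/2)·(3/2)/[(6)·(4)·(-2)] = -285/128
L_3(11/2) = (19/2)·(15/2)·(7/2)/[(8)·(6)·(2)] = 665/256
Sum: 27·(-105/256) + 1·(133/128) + (-27)·(-285/128) + (-125)·(665/256) = -2197/8

-2197/8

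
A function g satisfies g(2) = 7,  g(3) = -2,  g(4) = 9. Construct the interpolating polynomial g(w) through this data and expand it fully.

g(w) = 10w^2 - 59w + 85

L_0(w) = (w - 3)(w - 4) / [2] = (1/2)w^2 - (7/2)w + 6
L_1(w) = (w - 2)(w - 4) / [-1] = -w^2 + 6w - 8
L_2(w) = (w - 2)(w - 3) / [2] = (1/2)w^2 - (5/2)w + 3
g(w) = 7·L_0 + (-2)·L_1 + 9·L_2
  7·L_0(w) = (7/2)w^2 - (49/2)w + 42
  (-2)·L_1(w) = 2w^2 - 12w + 16
  9·L_2(w) = (9/2)w^2 - (45/2)w + 27
Adding term by term: 10w^2 - 59w + 85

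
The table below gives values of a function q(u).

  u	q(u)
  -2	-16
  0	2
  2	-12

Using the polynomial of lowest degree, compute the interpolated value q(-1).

-3

Using Newton's divided-difference form:
q[-2,0] = (2 - (-16)) / (0 - (-2)) = 9
q[0,2] = (-12 - 2) / (2 - 0) = -7
q[-2,0,2] = (-7 - 9) / (2 - (-2)) = -4
q(-1) = -16 + 9·(1) + (-4)·(1)·(-1) = -3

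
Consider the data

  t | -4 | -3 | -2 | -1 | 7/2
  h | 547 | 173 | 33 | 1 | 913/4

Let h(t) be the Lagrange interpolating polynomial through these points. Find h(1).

-3

L_0(1) = (4)·(3)·(2)·(-5/2)/[(-1)·(-2)·(-3)·(-15/2)] = -4/3
L_1(1) = (5)·(3)·(2)·(-5/2)/[(1)·(-1)·(-2)·(-13/2)] = 75/13
L_2(1) = (5)·(4)·(2)·(-5/2)/[(2)·(1)·(-1)·(-11/2)] = -100/11
L_3(1) = (5)·(4)·(3)·(-5/2)/[(3)·(2)·(1)·(-9/2)] = 50/9
L_4(1) = (5)·(4)·(3)·(2)/[(15/2)·(13/2)·(11/2)·(9/2)] = 128/1287
Sum: 547·(-4/3) + 173·(75/13) + 33·(-100/11) + 1·(50/9) + 913/4·(128/1287) = -3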